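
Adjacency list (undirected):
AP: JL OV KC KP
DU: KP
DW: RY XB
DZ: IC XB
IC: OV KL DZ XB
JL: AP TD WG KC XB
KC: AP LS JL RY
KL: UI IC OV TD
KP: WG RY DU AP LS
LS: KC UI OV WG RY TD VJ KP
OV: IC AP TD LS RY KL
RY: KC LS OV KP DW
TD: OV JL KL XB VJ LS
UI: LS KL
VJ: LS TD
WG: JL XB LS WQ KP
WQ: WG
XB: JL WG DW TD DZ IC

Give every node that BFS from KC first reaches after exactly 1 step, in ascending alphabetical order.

AP, JL, LS, RY

Level 0: KC
Level 1: AP, JL, LS, RY
Level 2: DW, KP, OV, TD, UI, VJ, WG, XB
Level 3: DU, DZ, IC, KL, WQ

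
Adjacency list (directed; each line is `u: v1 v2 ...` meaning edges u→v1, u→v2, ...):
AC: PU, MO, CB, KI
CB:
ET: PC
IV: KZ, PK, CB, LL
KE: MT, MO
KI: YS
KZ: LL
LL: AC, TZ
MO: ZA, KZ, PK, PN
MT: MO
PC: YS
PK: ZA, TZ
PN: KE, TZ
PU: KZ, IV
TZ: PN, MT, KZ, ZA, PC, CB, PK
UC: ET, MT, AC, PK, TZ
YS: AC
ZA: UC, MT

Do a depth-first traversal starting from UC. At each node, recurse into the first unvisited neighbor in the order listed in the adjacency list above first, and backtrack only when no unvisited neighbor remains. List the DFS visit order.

Visit UC
UC → ET
ET → PC
PC → YS
YS → AC
AC → PU
PU → KZ
KZ → LL
LL → TZ
TZ → PN
PN → KE
KE → MT
MT → MO
MO → ZA
MO → PK
TZ → CB
PU → IV
AC → KI

UC → ET → PC → YS → AC → PU → KZ → LL → TZ → PN → KE → MT → MO → ZA → PK → CB → IV → KI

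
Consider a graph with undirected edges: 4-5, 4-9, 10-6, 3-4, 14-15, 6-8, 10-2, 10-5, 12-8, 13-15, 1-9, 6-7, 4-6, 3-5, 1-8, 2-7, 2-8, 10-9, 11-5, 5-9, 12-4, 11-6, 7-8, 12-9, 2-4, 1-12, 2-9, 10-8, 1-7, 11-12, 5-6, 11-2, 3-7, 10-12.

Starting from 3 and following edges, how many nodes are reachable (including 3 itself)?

12

BFS from 3 visits: 3, 4, 5, 7, 2, 6, 9, 12, 10, 11, 1, 8
Reachable nodes: 12 of 15 total.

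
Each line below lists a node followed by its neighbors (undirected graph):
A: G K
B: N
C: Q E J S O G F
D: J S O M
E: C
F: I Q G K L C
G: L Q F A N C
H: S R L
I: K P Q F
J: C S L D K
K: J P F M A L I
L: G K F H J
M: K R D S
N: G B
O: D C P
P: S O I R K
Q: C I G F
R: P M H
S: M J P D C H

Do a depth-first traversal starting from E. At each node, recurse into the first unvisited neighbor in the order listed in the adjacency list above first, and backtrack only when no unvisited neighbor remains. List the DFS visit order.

Visit E
E → C
C → Q
Q → I
I → K
K → J
J → S
S → M
M → R
R → P
P → O
O → D
R → H
H → L
L → G
G → F
G → A
G → N
N → B

E, C, Q, I, K, J, S, M, R, P, O, D, H, L, G, F, A, N, B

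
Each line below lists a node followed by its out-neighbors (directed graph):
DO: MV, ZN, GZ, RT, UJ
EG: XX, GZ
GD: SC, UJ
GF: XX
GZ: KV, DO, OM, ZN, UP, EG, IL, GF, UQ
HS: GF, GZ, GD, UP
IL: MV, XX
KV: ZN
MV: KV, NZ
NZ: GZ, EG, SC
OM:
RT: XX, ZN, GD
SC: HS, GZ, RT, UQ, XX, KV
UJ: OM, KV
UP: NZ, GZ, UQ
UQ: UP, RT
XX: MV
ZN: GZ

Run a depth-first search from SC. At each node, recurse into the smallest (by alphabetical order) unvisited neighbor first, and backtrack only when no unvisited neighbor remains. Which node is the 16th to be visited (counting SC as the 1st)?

Visit SC
SC → GZ
GZ → DO
DO → MV
MV → KV
KV → ZN
MV → NZ
NZ → EG
EG → XX
DO → RT
RT → GD
GD → UJ
UJ → OM
GZ → GF
GZ → IL
GZ → UP
UP → UQ
SC → HS

Visit order: SC, GZ, DO, MV, KV, ZN, NZ, EG, XX, RT, GD, UJ, OM, GF, IL, UP, UQ, HS

UP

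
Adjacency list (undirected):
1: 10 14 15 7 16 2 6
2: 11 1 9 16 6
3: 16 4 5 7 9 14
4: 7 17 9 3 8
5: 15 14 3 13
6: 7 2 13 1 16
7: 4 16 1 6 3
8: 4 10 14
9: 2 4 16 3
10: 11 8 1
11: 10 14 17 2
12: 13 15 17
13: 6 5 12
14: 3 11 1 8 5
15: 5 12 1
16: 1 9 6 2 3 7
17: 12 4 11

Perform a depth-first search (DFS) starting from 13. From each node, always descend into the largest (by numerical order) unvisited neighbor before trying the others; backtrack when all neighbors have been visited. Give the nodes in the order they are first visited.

13, 12, 17, 11, 14, 8, 10, 1, 16, 9, 4, 7, 6, 2, 3, 5, 15

Visit 13
13 → 12
12 → 17
17 → 11
11 → 14
14 → 8
8 → 10
10 → 1
1 → 16
16 → 9
9 → 4
4 → 7
7 → 6
6 → 2
7 → 3
3 → 5
5 → 15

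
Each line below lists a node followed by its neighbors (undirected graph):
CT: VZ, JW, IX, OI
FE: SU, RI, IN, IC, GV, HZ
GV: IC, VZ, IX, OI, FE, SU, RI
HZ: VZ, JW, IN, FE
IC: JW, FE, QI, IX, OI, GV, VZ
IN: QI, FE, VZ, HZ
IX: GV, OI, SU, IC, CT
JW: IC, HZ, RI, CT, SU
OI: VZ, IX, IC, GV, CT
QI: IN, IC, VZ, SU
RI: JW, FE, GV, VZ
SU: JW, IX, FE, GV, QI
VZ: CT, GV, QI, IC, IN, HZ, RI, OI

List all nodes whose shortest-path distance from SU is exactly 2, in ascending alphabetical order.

CT, HZ, IC, IN, OI, RI, VZ

Level 0: SU
Level 1: FE, GV, IX, JW, QI
Level 2: CT, HZ, IC, IN, OI, RI, VZ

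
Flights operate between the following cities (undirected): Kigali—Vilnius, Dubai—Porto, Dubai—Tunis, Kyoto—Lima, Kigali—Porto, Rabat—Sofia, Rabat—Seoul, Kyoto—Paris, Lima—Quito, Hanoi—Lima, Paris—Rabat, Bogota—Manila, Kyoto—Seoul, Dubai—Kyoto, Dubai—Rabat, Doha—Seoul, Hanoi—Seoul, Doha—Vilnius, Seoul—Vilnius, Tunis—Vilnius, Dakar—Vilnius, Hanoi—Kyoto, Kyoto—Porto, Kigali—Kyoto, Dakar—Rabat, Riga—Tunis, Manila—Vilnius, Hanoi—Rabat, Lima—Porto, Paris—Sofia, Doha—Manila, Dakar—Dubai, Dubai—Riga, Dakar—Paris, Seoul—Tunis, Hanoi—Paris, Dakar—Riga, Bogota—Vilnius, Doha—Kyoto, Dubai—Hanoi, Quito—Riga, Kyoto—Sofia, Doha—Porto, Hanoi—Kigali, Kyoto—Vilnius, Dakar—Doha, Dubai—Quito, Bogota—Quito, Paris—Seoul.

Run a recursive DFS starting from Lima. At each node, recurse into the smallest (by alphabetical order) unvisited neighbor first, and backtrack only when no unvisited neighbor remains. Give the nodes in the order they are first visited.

Lima, Hanoi, Dubai, Dakar, Doha, Kyoto, Kigali, Porto, Vilnius, Bogota, Manila, Quito, Riga, Tunis, Seoul, Paris, Rabat, Sofia

Visit Lima
Lima → Hanoi
Hanoi → Dubai
Dubai → Dakar
Dakar → Doha
Doha → Kyoto
Kyoto → Kigali
Kigali → Porto
Kigali → Vilnius
Vilnius → Bogota
Bogota → Manila
Bogota → Quito
Quito → Riga
Riga → Tunis
Tunis → Seoul
Seoul → Paris
Paris → Rabat
Rabat → Sofia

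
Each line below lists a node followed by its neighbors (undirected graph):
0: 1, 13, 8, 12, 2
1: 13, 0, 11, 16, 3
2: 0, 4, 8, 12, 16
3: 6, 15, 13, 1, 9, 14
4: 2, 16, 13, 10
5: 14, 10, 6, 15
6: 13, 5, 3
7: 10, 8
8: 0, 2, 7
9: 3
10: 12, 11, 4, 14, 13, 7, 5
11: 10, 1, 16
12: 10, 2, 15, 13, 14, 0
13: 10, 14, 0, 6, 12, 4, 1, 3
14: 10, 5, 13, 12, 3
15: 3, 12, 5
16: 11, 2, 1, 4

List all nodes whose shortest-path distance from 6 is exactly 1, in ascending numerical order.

3, 5, 13

Level 0: 6
Level 1: 3, 5, 13
Level 2: 0, 1, 4, 9, 10, 12, 14, 15
Level 3: 2, 7, 8, 11, 16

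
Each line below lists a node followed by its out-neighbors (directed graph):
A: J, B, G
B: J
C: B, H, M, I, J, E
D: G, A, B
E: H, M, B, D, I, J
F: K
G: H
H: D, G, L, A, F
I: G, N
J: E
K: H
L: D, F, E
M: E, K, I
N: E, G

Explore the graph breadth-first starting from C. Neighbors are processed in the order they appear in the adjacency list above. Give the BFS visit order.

C, B, H, M, I, J, E, D, G, L, A, F, K, N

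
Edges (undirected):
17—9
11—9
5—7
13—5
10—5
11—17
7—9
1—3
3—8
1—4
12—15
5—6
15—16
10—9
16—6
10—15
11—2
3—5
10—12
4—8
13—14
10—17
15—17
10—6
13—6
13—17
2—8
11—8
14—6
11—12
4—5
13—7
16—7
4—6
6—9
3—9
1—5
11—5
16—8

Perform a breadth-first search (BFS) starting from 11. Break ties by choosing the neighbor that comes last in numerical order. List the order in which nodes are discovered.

Visit 11; enqueue 17, 12, 9, 8, 5, 2 → queue [17, 12, 9, 8, 5, 2]
Visit 17; enqueue 15, 13, 10 → queue [12, 9, 8, 5, 2, 15, 13, 10]
Visit 12 → queue [9, 8, 5, 2, 15, 13, 10]
Visit 9; enqueue 7, 6, 3 → queue [8, 5, 2, 15, 13, 10, 7, 6, 3]
Visit 8; enqueue 16, 4 → queue [5, 2, 15, 13, 10, 7, 6, 3, 16, 4]
Visit 5; enqueue 1 → queue [2, 15, 13, 10, 7, 6, 3, 16, 4, 1]
Visit 2 → queue [15, 13, 10, 7, 6, 3, 16, 4, 1]
Visit 15 → queue [13, 10, 7, 6, 3, 16, 4, 1]
Visit 13; enqueue 14 → queue [10, 7, 6, 3, 16, 4, 1, 14]
Visit 10 → queue [7, 6, 3, 16, 4, 1, 14]
Visit 7 → queue [6, 3, 16, 4, 1, 14]
Visit 6 → queue [3, 16, 4, 1, 14]
Visit 3 → queue [16, 4, 1, 14]
Visit 16 → queue [4, 1, 14]
Visit 4 → queue [1, 14]
Visit 1 → queue [14]
Visit 14 → queue []

11 17 12 9 8 5 2 15 13 10 7 6 3 16 4 1 14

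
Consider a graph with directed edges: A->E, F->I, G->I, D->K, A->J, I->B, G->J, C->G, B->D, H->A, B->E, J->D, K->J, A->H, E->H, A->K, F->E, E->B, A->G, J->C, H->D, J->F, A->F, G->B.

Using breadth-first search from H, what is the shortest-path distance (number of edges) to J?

Level 0: H
Level 1: A, D
Level 2: E, F, G, J, K
Level 3: B, C, I
J first appears at level 2.

2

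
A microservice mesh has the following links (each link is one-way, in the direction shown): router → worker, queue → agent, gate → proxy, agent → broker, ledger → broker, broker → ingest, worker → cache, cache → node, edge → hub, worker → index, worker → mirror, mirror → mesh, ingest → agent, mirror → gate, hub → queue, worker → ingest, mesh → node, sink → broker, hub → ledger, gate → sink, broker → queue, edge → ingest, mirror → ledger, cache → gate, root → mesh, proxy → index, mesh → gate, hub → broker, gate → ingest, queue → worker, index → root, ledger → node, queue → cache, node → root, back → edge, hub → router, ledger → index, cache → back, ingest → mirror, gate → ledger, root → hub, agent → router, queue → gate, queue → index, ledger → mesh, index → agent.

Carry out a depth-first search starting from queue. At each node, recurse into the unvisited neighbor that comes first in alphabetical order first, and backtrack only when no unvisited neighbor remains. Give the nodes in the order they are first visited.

Visit queue
queue → agent
agent → broker
broker → ingest
ingest → mirror
mirror → gate
gate → ledger
ledger → index
index → root
root → hub
hub → router
router → worker
worker → cache
cache → back
back → edge
cache → node
root → mesh
gate → proxy
gate → sink

queue, agent, broker, ingest, mirror, gate, ledger, index, root, hub, router, worker, cache, back, edge, node, mesh, proxy, sink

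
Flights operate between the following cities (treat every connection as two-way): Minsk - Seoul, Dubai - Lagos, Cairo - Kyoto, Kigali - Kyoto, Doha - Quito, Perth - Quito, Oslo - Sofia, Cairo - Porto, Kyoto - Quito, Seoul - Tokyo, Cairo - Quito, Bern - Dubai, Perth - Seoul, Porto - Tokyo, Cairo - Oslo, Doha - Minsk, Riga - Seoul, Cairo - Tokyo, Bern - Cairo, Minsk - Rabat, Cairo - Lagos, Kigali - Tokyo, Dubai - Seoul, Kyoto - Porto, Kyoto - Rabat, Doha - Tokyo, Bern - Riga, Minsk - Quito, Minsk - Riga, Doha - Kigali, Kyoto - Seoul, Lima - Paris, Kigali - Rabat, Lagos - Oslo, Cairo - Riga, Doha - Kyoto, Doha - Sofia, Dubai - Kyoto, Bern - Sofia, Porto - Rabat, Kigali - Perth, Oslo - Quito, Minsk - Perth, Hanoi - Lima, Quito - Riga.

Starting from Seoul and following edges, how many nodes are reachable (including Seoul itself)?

BFS from Seoul visits: Seoul, Tokyo, Riga, Perth, Minsk, Kyoto, Dubai, Porto, Kigali, Doha, Cairo, Quito, Bern, Rabat, Lagos, Sofia, Oslo
Reachable nodes: 17 of 20 total.

17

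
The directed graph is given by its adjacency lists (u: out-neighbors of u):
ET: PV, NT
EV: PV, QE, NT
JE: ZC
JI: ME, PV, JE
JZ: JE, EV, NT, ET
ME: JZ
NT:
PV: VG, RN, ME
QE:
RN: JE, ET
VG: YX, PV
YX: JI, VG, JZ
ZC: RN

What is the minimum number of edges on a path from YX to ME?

2

Level 0: YX
Level 1: JI, JZ, VG
Level 2: ET, EV, JE, ME, NT, PV
Level 3: QE, RN, ZC
ME first appears at level 2.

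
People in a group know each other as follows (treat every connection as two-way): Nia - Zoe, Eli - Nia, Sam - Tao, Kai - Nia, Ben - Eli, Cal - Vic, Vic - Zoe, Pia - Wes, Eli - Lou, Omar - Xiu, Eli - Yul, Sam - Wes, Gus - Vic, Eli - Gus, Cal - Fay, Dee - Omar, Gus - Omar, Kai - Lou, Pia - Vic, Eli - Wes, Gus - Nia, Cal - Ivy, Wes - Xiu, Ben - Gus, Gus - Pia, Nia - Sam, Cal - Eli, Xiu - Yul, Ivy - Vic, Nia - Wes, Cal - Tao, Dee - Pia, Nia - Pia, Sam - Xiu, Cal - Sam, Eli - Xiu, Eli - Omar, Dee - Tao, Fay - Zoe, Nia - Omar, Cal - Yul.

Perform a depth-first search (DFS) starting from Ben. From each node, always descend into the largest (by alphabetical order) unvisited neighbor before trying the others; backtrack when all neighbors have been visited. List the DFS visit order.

Visit Ben
Ben → Gus
Gus → Vic
Vic → Zoe
Zoe → Nia
Nia → Wes
Wes → Xiu
Xiu → Yul
Yul → Eli
Eli → Omar
Omar → Dee
Dee → Tao
Tao → Sam
Sam → Cal
Cal → Ivy
Cal → Fay
Dee → Pia
Eli → Lou
Lou → Kai

Ben, Gus, Vic, Zoe, Nia, Wes, Xiu, Yul, Eli, Omar, Dee, Tao, Sam, Cal, Ivy, Fay, Pia, Lou, Kai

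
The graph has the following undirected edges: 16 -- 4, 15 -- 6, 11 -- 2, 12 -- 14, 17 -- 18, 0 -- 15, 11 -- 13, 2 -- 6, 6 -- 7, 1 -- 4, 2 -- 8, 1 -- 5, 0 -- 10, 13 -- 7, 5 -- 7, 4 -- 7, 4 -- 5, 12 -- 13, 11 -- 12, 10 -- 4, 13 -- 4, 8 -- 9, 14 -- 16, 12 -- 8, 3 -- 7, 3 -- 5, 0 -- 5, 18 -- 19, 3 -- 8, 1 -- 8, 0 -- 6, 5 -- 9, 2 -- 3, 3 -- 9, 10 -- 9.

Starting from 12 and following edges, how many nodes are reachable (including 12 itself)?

17

BFS from 12 visits: 12, 14, 13, 11, 8, 16, 7, 4, 2, 9, 3, 1, 6, 5, 10, 15, 0
Reachable nodes: 17 of 20 total.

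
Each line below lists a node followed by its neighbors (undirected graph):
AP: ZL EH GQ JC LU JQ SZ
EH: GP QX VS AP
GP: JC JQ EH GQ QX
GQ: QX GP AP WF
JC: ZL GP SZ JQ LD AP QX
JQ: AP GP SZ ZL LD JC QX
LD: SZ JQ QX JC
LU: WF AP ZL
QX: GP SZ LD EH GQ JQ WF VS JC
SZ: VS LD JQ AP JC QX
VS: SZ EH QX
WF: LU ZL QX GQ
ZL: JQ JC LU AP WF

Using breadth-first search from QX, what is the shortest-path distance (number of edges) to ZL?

Level 0: QX
Level 1: EH, GP, GQ, JC, JQ, LD, SZ, VS, WF
Level 2: AP, LU, ZL
ZL first appears at level 2.

2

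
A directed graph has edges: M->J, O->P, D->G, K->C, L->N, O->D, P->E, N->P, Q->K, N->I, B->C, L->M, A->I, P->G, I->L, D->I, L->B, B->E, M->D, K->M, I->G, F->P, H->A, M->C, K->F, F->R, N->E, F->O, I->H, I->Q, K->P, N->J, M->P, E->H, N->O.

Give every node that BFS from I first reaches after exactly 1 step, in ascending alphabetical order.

Level 0: I
Level 1: G, H, L, Q
Level 2: A, B, K, M, N
Level 3: C, D, E, F, J, O, P
Level 4: R

G, H, L, Q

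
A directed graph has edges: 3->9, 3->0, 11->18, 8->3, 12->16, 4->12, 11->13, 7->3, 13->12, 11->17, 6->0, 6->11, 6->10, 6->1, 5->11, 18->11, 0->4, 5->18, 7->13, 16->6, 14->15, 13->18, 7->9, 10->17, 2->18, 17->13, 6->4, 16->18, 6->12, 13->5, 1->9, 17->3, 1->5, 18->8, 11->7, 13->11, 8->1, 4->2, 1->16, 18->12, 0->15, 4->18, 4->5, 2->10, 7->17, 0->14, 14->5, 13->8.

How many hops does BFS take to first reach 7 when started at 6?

Level 0: 6
Level 1: 0, 1, 4, 10, 11, 12
Level 2: 2, 5, 7, 9, 13, 14, 15, 16, 17, 18
Level 3: 3, 8
7 first appears at level 2.

2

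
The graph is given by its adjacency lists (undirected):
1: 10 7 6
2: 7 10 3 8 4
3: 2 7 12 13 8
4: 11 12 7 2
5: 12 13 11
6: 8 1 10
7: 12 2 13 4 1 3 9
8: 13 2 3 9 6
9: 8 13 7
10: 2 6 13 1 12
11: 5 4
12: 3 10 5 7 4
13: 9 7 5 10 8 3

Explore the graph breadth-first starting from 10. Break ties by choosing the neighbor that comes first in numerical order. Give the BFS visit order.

10, 1, 2, 6, 12, 13, 7, 3, 4, 8, 5, 9, 11

Visit 10; enqueue 1, 2, 6, 12, 13 → queue [1, 2, 6, 12, 13]
Visit 1; enqueue 7 → queue [2, 6, 12, 13, 7]
Visit 2; enqueue 3, 4, 8 → queue [6, 12, 13, 7, 3, 4, 8]
Visit 6 → queue [12, 13, 7, 3, 4, 8]
Visit 12; enqueue 5 → queue [13, 7, 3, 4, 8, 5]
Visit 13; enqueue 9 → queue [7, 3, 4, 8, 5, 9]
Visit 7 → queue [3, 4, 8, 5, 9]
Visit 3 → queue [4, 8, 5, 9]
Visit 4; enqueue 11 → queue [8, 5, 9, 11]
Visit 8 → queue [5, 9, 11]
Visit 5 → queue [9, 11]
Visit 9 → queue [11]
Visit 11 → queue []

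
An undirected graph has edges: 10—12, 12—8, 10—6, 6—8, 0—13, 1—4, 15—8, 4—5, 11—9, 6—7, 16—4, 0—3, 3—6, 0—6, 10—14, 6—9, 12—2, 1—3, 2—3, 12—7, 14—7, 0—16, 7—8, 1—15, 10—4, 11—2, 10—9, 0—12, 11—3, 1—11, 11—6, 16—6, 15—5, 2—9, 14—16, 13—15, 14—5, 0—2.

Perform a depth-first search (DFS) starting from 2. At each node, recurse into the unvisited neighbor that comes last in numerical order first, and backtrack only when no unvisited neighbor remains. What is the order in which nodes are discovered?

Visit 2
2 → 12
12 → 10
10 → 14
14 → 16
16 → 6
6 → 11
11 → 9
11 → 3
3 → 1
1 → 15
15 → 13
13 → 0
15 → 8
8 → 7
15 → 5
5 → 4

2 -> 12 -> 10 -> 14 -> 16 -> 6 -> 11 -> 9 -> 3 -> 1 -> 15 -> 13 -> 0 -> 8 -> 7 -> 5 -> 4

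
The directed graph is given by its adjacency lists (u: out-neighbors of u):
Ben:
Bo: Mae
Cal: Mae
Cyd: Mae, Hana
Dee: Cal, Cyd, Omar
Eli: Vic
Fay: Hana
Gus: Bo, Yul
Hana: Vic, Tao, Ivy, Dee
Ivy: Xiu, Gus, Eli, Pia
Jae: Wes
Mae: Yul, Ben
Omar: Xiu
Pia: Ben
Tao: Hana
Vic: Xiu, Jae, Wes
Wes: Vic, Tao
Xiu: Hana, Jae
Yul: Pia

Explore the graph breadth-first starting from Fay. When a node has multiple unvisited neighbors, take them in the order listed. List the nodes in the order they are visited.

Visit Fay; enqueue Hana → queue [Hana]
Visit Hana; enqueue Vic, Tao, Ivy, Dee → queue [Vic, Tao, Ivy, Dee]
Visit Vic; enqueue Xiu, Jae, Wes → queue [Tao, Ivy, Dee, Xiu, Jae, Wes]
Visit Tao → queue [Ivy, Dee, Xiu, Jae, Wes]
Visit Ivy; enqueue Gus, Eli, Pia → queue [Dee, Xiu, Jae, Wes, Gus, Eli, Pia]
Visit Dee; enqueue Cal, Cyd, Omar → queue [Xiu, Jae, Wes, Gus, Eli, Pia, Cal, Cyd, Omar]
Visit Xiu → queue [Jae, Wes, Gus, Eli, Pia, Cal, Cyd, Omar]
Visit Jae → queue [Wes, Gus, Eli, Pia, Cal, Cyd, Omar]
Visit Wes → queue [Gus, Eli, Pia, Cal, Cyd, Omar]
Visit Gus; enqueue Bo, Yul → queue [Eli, Pia, Cal, Cyd, Omar, Bo, Yul]
Visit Eli → queue [Pia, Cal, Cyd, Omar, Bo, Yul]
Visit Pia; enqueue Ben → queue [Cal, Cyd, Omar, Bo, Yul, Ben]
Visit Cal; enqueue Mae → queue [Cyd, Omar, Bo, Yul, Ben, Mae]
Visit Cyd → queue [Omar, Bo, Yul, Ben, Mae]
Visit Omar → queue [Bo, Yul, Ben, Mae]
Visit Bo → queue [Yul, Ben, Mae]
Visit Yul → queue [Ben, Mae]
Visit Ben → queue [Mae]
Visit Mae → queue []

Fay Hana Vic Tao Ivy Dee Xiu Jae Wes Gus Eli Pia Cal Cyd Omar Bo Yul Ben Mae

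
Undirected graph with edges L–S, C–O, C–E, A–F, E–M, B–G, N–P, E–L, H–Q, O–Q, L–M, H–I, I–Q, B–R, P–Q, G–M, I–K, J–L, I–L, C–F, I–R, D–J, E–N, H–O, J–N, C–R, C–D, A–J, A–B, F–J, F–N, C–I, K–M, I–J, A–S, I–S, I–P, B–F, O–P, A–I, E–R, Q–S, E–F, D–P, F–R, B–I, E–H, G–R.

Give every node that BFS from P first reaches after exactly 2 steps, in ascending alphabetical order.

Level 0: P
Level 1: D, I, N, O, Q
Level 2: A, B, C, E, F, H, J, K, L, R, S
Level 3: G, M

A, B, C, E, F, H, J, K, L, R, S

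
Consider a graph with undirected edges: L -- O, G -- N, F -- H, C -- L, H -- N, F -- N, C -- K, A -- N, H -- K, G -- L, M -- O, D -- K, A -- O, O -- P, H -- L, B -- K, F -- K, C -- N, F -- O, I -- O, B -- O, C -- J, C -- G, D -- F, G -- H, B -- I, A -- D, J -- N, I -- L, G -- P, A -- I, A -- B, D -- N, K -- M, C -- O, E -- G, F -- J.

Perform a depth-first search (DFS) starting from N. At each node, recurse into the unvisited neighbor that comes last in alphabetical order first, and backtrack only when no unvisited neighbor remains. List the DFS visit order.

N -> J -> F -> O -> P -> G -> L -> I -> B -> K -> M -> H -> D -> A -> C -> E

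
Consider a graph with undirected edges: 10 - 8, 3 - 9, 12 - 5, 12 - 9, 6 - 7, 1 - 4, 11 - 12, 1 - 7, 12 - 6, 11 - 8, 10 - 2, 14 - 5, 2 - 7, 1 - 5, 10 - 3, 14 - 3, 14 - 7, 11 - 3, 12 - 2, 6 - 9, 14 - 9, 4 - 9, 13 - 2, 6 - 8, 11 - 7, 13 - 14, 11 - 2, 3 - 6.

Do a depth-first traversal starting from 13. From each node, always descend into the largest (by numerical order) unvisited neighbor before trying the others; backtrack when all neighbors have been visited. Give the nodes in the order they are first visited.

Visit 13
13 → 14
14 → 9
9 → 12
12 → 11
11 → 8
8 → 10
10 → 3
3 → 6
6 → 7
7 → 2
7 → 1
1 → 5
1 → 4

13, 14, 9, 12, 11, 8, 10, 3, 6, 7, 2, 1, 5, 4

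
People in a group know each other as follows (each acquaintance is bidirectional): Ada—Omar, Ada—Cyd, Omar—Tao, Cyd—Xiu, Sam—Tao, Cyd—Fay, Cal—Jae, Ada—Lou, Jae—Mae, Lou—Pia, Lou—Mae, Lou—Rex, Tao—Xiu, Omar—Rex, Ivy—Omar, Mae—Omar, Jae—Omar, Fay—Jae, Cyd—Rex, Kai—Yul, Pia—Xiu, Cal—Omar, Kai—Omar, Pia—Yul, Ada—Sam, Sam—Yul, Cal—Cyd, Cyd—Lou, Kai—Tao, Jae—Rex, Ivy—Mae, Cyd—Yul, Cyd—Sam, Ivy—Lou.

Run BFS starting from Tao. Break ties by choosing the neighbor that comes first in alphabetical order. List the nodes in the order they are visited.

Tao → Kai → Omar → Sam → Xiu → Yul → Ada → Cal → Ivy → Jae → Mae → Rex → Cyd → Pia → Lou → Fay

Visit Tao; enqueue Kai, Omar, Sam, Xiu → queue [Kai, Omar, Sam, Xiu]
Visit Kai; enqueue Yul → queue [Omar, Sam, Xiu, Yul]
Visit Omar; enqueue Ada, Cal, Ivy, Jae, Mae, Rex → queue [Sam, Xiu, Yul, Ada, Cal, Ivy, Jae, Mae, Rex]
Visit Sam; enqueue Cyd → queue [Xiu, Yul, Ada, Cal, Ivy, Jae, Mae, Rex, Cyd]
Visit Xiu; enqueue Pia → queue [Yul, Ada, Cal, Ivy, Jae, Mae, Rex, Cyd, Pia]
Visit Yul → queue [Ada, Cal, Ivy, Jae, Mae, Rex, Cyd, Pia]
Visit Ada; enqueue Lou → queue [Cal, Ivy, Jae, Mae, Rex, Cyd, Pia, Lou]
Visit Cal → queue [Ivy, Jae, Mae, Rex, Cyd, Pia, Lou]
Visit Ivy → queue [Jae, Mae, Rex, Cyd, Pia, Lou]
Visit Jae; enqueue Fay → queue [Mae, Rex, Cyd, Pia, Lou, Fay]
Visit Mae → queue [Rex, Cyd, Pia, Lou, Fay]
Visit Rex → queue [Cyd, Pia, Lou, Fay]
Visit Cyd → queue [Pia, Lou, Fay]
Visit Pia → queue [Lou, Fay]
Visit Lou → queue [Fay]
Visit Fay → queue []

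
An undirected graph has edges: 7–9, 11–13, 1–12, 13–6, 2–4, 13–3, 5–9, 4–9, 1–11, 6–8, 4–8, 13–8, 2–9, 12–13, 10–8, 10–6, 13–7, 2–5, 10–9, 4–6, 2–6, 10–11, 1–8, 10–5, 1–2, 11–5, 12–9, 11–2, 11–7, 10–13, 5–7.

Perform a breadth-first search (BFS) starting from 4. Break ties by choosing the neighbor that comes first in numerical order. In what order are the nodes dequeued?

4, 2, 6, 8, 9, 1, 5, 11, 10, 13, 7, 12, 3

Visit 4; enqueue 2, 6, 8, 9 → queue [2, 6, 8, 9]
Visit 2; enqueue 1, 5, 11 → queue [6, 8, 9, 1, 5, 11]
Visit 6; enqueue 10, 13 → queue [8, 9, 1, 5, 11, 10, 13]
Visit 8 → queue [9, 1, 5, 11, 10, 13]
Visit 9; enqueue 7, 12 → queue [1, 5, 11, 10, 13, 7, 12]
Visit 1 → queue [5, 11, 10, 13, 7, 12]
Visit 5 → queue [11, 10, 13, 7, 12]
Visit 11 → queue [10, 13, 7, 12]
Visit 10 → queue [13, 7, 12]
Visit 13; enqueue 3 → queue [7, 12, 3]
Visit 7 → queue [12, 3]
Visit 12 → queue [3]
Visit 3 → queue []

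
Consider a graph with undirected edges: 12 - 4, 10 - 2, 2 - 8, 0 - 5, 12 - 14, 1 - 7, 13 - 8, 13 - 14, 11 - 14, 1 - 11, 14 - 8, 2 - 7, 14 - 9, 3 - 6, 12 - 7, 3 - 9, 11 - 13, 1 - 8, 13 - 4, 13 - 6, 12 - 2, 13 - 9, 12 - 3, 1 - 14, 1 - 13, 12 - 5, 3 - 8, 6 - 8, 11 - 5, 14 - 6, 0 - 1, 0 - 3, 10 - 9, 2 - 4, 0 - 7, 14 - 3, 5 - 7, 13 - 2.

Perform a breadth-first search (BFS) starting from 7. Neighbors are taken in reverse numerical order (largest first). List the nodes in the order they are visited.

7 -> 12 -> 5 -> 2 -> 1 -> 0 -> 14 -> 4 -> 3 -> 11 -> 13 -> 10 -> 8 -> 9 -> 6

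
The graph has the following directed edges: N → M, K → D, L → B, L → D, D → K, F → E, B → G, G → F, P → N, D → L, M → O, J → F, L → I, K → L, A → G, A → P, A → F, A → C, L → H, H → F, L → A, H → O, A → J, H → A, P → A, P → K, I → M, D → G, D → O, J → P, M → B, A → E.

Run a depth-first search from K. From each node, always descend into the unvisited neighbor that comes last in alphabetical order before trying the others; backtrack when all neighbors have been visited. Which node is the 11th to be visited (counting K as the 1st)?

Visit K
K → L
L → I
I → M
M → O
M → B
B → G
G → F
F → E
L → H
H → A
A → P
P → N
A → J
A → C
L → D

Visit order: K, L, I, M, O, B, G, F, E, H, A, P, N, J, C, D

A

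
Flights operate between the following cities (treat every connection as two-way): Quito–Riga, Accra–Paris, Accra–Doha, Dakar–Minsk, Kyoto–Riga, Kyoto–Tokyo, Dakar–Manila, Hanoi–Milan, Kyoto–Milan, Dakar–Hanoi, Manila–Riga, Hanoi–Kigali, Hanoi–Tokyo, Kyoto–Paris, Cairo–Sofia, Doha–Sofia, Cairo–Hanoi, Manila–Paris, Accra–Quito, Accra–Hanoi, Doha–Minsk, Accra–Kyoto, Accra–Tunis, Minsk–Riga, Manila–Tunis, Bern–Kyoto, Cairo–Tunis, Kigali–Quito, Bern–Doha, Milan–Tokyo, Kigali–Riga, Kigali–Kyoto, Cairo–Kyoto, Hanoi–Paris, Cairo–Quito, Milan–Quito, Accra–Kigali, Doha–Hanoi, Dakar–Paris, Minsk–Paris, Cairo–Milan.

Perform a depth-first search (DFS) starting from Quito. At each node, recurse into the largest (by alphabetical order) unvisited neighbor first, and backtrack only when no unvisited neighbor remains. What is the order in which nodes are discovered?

Quito Riga Minsk Paris Manila Tunis Cairo Sofia Doha Hanoi Tokyo Milan Kyoto Kigali Accra Bern Dakar

Visit Quito
Quito → Riga
Riga → Minsk
Minsk → Paris
Paris → Manila
Manila → Tunis
Tunis → Cairo
Cairo → Sofia
Sofia → Doha
Doha → Hanoi
Hanoi → Tokyo
Tokyo → Milan
Milan → Kyoto
Kyoto → Kigali
Kigali → Accra
Kyoto → Bern
Hanoi → Dakar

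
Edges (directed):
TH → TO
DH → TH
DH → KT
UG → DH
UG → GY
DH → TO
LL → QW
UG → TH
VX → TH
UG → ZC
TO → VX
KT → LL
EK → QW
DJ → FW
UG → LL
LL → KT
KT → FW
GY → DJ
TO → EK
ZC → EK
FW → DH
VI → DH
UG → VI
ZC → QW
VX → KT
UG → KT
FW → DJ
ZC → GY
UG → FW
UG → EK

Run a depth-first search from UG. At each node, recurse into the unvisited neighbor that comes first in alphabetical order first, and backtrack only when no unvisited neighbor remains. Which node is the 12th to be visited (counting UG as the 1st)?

GY

Visit UG
UG → DH
DH → KT
KT → FW
FW → DJ
KT → LL
LL → QW
DH → TH
TH → TO
TO → EK
TO → VX
UG → GY
UG → VI
UG → ZC

Visit order: UG, DH, KT, FW, DJ, LL, QW, TH, TO, EK, VX, GY, VI, ZC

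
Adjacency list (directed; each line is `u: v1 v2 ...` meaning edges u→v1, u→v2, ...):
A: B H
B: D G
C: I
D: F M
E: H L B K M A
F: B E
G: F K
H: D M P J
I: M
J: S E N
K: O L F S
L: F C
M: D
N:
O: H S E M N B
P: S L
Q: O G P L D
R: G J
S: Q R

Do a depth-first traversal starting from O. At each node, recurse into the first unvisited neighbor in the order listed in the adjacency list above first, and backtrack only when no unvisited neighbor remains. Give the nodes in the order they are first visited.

Visit O
O → H
H → D
D → F
F → B
B → G
G → K
K → L
L → C
C → I
I → M
K → S
S → Q
Q → P
S → R
R → J
J → E
E → A
J → N

O, H, D, F, B, G, K, L, C, I, M, S, Q, P, R, J, E, A, N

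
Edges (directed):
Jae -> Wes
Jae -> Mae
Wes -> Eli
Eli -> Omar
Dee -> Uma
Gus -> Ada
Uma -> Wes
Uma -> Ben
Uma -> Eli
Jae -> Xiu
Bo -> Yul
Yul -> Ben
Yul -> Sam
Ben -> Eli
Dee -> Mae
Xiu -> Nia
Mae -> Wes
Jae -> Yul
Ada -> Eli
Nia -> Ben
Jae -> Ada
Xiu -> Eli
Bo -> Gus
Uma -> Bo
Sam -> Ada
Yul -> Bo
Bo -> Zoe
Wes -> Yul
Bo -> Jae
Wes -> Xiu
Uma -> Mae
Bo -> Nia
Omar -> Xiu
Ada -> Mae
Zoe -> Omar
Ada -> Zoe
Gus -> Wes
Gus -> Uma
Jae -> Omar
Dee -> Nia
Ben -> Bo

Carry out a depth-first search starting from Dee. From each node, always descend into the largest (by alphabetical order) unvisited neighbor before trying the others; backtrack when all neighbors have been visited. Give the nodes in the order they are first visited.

Visit Dee
Dee → Uma
Uma → Wes
Wes → Yul
Yul → Sam
Sam → Ada
Ada → Zoe
Zoe → Omar
Omar → Xiu
Xiu → Nia
Nia → Ben
Ben → Eli
Ben → Bo
Bo → Jae
Jae → Mae
Bo → Gus

Dee, Uma, Wes, Yul, Sam, Ada, Zoe, Omar, Xiu, Nia, Ben, Eli, Bo, Jae, Mae, Gus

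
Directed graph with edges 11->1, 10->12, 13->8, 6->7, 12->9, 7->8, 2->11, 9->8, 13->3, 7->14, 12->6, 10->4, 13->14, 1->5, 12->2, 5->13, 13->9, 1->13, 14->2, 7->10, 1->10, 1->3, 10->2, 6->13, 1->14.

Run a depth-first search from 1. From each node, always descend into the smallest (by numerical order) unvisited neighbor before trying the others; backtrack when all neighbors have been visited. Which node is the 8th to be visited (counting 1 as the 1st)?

Visit 1
1 → 3
1 → 5
5 → 13
13 → 8
13 → 9
13 → 14
14 → 2
2 → 11
1 → 10
10 → 4
10 → 12
12 → 6
6 → 7

Visit order: 1, 3, 5, 13, 8, 9, 14, 2, 11, 10, 4, 12, 6, 7

2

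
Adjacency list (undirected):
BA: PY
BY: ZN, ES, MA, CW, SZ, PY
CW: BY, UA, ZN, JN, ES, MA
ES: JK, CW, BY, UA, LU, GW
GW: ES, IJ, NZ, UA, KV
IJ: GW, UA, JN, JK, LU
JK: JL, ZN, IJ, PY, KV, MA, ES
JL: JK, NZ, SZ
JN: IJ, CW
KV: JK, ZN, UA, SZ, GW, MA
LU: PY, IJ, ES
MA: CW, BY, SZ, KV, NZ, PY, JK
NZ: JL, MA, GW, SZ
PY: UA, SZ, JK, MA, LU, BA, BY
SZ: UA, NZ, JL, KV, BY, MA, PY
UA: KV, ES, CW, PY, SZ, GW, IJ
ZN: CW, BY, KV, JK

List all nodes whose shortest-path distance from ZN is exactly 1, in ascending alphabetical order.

Level 0: ZN
Level 1: BY, CW, JK, KV
Level 2: ES, GW, IJ, JL, JN, MA, PY, SZ, UA
Level 3: BA, LU, NZ

BY, CW, JK, KV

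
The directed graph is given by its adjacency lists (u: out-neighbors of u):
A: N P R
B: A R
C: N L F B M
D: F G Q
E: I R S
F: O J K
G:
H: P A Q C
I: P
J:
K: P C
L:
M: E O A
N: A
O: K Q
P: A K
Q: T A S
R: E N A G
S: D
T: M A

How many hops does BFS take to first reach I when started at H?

4

Level 0: H
Level 1: A, C, P, Q
Level 2: B, F, K, L, M, N, R, S, T
Level 3: D, E, G, J, O
Level 4: I
I first appears at level 4.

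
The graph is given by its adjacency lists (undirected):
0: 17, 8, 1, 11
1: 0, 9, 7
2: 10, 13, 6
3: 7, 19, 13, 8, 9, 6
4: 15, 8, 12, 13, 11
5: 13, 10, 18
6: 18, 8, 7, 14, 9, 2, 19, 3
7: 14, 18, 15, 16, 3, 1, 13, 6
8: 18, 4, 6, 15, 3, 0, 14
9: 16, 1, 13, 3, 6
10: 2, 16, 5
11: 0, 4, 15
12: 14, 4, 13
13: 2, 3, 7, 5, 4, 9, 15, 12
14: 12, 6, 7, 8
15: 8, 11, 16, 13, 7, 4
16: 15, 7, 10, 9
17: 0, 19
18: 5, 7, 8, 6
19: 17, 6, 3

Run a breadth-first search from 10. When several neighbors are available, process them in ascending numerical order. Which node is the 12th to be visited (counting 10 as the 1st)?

8

Visit 10; enqueue 2, 5, 16 → queue [2, 5, 16]
Visit 2; enqueue 6, 13 → queue [5, 16, 6, 13]
Visit 5; enqueue 18 → queue [16, 6, 13, 18]
Visit 16; enqueue 7, 9, 15 → queue [6, 13, 18, 7, 9, 15]
Visit 6; enqueue 3, 8, 14, 19 → queue [13, 18, 7, 9, 15, 3, 8, 14, 19]
Visit 13; enqueue 4, 12 → queue [18, 7, 9, 15, 3, 8, 14, 19, 4, 12]
Visit 18 → queue [7, 9, 15, 3, 8, 14, 19, 4, 12]
Visit 7; enqueue 1 → queue [9, 15, 3, 8, 14, 19, 4, 12, 1]
Visit 9 → queue [15, 3, 8, 14, 19, 4, 12, 1]
Visit 15; enqueue 11 → queue [3, 8, 14, 19, 4, 12, 1, 11]
Visit 3 → queue [8, 14, 19, 4, 12, 1, 11]
Visit 8; enqueue 0 → queue [14, 19, 4, 12, 1, 11, 0]
Visit 14 → queue [19, 4, 12, 1, 11, 0]
Visit 19; enqueue 17 → queue [4, 12, 1, 11, 0, 17]
Visit 4 → queue [12, 1, 11, 0, 17]
Visit 12 → queue [1, 11, 0, 17]
Visit 1 → queue [11, 0, 17]
Visit 11 → queue [0, 17]
Visit 0 → queue [17]
Visit 17 → queue []

Visit order: 10, 2, 5, 16, 6, 13, 18, 7, 9, 15, 3, 8, 14, 19, 4, 12, 1, 11, 0, 17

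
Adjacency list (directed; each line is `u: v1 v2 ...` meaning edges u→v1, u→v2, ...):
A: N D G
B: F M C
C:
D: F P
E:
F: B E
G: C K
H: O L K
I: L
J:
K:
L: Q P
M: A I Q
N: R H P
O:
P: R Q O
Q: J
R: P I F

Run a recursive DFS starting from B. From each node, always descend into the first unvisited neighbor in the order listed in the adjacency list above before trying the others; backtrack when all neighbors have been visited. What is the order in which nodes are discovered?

B, F, E, M, A, N, R, P, Q, J, O, I, L, H, K, D, G, C

Visit B
B → F
F → E
B → M
M → A
A → N
N → R
R → P
P → Q
Q → J
P → O
R → I
I → L
N → H
H → K
A → D
A → G
G → C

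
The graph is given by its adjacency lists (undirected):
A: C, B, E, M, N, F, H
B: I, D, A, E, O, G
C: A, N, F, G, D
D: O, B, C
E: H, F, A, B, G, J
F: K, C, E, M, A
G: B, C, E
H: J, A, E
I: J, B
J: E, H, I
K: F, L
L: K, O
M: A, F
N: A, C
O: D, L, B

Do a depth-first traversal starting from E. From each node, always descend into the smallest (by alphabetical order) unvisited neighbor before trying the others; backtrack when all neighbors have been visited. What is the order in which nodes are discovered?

Visit E
E → A
A → B
B → D
D → C
C → F
F → K
K → L
L → O
F → M
C → G
C → N
B → I
I → J
J → H

E A B D C F K L O M G N I J H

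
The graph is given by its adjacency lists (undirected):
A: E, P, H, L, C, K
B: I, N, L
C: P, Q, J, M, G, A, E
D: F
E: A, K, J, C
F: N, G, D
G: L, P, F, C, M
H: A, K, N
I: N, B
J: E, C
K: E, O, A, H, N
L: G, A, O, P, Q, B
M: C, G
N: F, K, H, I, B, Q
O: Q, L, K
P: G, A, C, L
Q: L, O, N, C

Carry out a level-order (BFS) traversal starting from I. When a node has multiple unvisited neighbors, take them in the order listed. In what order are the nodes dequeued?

Visit I; enqueue N, B → queue [N, B]
Visit N; enqueue F, K, H, Q → queue [B, F, K, H, Q]
Visit B; enqueue L → queue [F, K, H, Q, L]
Visit F; enqueue G, D → queue [K, H, Q, L, G, D]
Visit K; enqueue E, O, A → queue [H, Q, L, G, D, E, O, A]
Visit H → queue [Q, L, G, D, E, O, A]
Visit Q; enqueue C → queue [L, G, D, E, O, A, C]
Visit L; enqueue P → queue [G, D, E, O, A, C, P]
Visit G; enqueue M → queue [D, E, O, A, C, P, M]
Visit D → queue [E, O, A, C, P, M]
Visit E; enqueue J → queue [O, A, C, P, M, J]
Visit O → queue [A, C, P, M, J]
Visit A → queue [C, P, M, J]
Visit C → queue [P, M, J]
Visit P → queue [M, J]
Visit M → queue [J]
Visit J → queue []

I → N → B → F → K → H → Q → L → G → D → E → O → A → C → P → M → J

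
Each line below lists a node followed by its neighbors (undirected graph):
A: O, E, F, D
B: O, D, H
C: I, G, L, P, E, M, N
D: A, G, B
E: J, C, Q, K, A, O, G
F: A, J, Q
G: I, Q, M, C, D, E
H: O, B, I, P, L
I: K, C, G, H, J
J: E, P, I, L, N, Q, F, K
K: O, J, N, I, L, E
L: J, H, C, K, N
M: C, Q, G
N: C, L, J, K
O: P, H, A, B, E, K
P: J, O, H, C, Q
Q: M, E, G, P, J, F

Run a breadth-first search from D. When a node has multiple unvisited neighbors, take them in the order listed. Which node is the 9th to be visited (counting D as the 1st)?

Q

Visit D; enqueue A, G, B → queue [A, G, B]
Visit A; enqueue O, E, F → queue [G, B, O, E, F]
Visit G; enqueue I, Q, M, C → queue [B, O, E, F, I, Q, M, C]
Visit B; enqueue H → queue [O, E, F, I, Q, M, C, H]
Visit O; enqueue P, K → queue [E, F, I, Q, M, C, H, P, K]
Visit E; enqueue J → queue [F, I, Q, M, C, H, P, K, J]
Visit F → queue [I, Q, M, C, H, P, K, J]
Visit I → queue [Q, M, C, H, P, K, J]
Visit Q → queue [M, C, H, P, K, J]
Visit M → queue [C, H, P, K, J]
Visit C; enqueue L, N → queue [H, P, K, J, L, N]
Visit H → queue [P, K, J, L, N]
Visit P → queue [K, J, L, N]
Visit K → queue [J, L, N]
Visit J → queue [L, N]
Visit L → queue [N]
Visit N → queue []

Visit order: D, A, G, B, O, E, F, I, Q, M, C, H, P, K, J, L, N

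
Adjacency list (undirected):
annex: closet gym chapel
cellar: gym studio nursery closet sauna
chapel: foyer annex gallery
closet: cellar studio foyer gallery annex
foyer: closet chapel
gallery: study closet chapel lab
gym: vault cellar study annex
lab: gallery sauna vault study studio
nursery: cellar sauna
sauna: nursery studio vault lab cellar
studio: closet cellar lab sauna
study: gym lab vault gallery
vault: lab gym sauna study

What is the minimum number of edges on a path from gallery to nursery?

Level 0: gallery
Level 1: chapel, closet, lab, study
Level 2: annex, cellar, foyer, gym, sauna, studio, vault
Level 3: nursery
nursery first appears at level 3.

3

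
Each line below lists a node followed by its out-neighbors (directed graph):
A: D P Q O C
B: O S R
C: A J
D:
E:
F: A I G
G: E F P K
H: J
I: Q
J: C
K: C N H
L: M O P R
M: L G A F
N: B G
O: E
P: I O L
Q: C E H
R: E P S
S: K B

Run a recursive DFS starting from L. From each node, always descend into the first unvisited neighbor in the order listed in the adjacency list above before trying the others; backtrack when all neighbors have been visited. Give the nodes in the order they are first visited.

Visit L
L → M
M → G
G → E
G → F
F → A
A → D
A → P
P → I
I → Q
Q → C
C → J
Q → H
P → O
G → K
K → N
N → B
B → S
B → R

L, M, G, E, F, A, D, P, I, Q, C, J, H, O, K, N, B, S, R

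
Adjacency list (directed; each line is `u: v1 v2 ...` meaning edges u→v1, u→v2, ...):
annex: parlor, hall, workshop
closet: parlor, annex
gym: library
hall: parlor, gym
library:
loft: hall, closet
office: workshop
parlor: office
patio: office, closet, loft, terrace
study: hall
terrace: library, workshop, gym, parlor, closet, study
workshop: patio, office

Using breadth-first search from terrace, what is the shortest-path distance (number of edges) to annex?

2

Level 0: terrace
Level 1: closet, gym, library, parlor, study, workshop
Level 2: annex, hall, office, patio
Level 3: loft
annex first appears at level 2.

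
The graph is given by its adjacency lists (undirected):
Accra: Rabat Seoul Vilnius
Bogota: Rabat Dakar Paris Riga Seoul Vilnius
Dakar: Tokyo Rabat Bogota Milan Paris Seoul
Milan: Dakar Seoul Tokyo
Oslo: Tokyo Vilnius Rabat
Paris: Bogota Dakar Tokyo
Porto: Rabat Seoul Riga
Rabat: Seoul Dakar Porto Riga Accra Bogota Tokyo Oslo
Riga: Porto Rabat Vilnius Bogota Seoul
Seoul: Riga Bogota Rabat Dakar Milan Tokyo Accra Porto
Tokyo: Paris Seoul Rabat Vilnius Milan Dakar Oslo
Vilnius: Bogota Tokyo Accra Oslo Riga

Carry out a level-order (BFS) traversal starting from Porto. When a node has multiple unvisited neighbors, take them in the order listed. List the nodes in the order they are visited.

Porto Rabat Seoul Riga Dakar Accra Bogota Tokyo Oslo Milan Vilnius Paris

Visit Porto; enqueue Rabat, Seoul, Riga → queue [Rabat, Seoul, Riga]
Visit Rabat; enqueue Dakar, Accra, Bogota, Tokyo, Oslo → queue [Seoul, Riga, Dakar, Accra, Bogota, Tokyo, Oslo]
Visit Seoul; enqueue Milan → queue [Riga, Dakar, Accra, Bogota, Tokyo, Oslo, Milan]
Visit Riga; enqueue Vilnius → queue [Dakar, Accra, Bogota, Tokyo, Oslo, Milan, Vilnius]
Visit Dakar; enqueue Paris → queue [Accra, Bogota, Tokyo, Oslo, Milan, Vilnius, Paris]
Visit Accra → queue [Bogota, Tokyo, Oslo, Milan, Vilnius, Paris]
Visit Bogota → queue [Tokyo, Oslo, Milan, Vilnius, Paris]
Visit Tokyo → queue [Oslo, Milan, Vilnius, Paris]
Visit Oslo → queue [Milan, Vilnius, Paris]
Visit Milan → queue [Vilnius, Paris]
Visit Vilnius → queue [Paris]
Visit Paris → queue []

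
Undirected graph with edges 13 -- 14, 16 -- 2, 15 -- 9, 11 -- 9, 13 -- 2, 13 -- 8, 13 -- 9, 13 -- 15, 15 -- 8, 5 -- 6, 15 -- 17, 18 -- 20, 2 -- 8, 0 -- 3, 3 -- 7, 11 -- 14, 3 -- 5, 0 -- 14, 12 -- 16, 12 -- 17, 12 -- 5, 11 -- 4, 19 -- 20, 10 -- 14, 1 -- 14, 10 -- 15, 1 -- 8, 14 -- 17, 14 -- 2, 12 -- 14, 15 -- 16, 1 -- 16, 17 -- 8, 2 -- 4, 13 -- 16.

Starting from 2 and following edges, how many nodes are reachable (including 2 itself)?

BFS from 2 visits: 2, 16, 14, 13, 8, 4, 15, 12, 1, 17, 11, 10, 0, 9, 5, 3, 6, 7
Reachable nodes: 18 of 21 total.

18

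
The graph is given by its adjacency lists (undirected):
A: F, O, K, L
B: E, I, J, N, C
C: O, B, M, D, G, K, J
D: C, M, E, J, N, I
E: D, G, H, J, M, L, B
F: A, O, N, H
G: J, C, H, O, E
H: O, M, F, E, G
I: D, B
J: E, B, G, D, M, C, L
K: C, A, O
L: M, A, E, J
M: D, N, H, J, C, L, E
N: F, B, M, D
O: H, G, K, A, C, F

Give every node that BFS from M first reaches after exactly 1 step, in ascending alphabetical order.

C, D, E, H, J, L, N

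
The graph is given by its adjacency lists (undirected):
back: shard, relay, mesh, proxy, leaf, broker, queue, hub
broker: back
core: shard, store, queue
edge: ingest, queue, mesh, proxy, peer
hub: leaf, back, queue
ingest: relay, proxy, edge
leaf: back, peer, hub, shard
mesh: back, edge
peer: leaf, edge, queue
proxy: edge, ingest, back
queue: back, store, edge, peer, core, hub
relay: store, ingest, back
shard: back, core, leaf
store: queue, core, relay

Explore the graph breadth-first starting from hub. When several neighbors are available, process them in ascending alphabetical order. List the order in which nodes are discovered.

Visit hub; enqueue back, leaf, queue → queue [back, leaf, queue]
Visit back; enqueue broker, mesh, proxy, relay, shard → queue [leaf, queue, broker, mesh, proxy, relay, shard]
Visit leaf; enqueue peer → queue [queue, broker, mesh, proxy, relay, shard, peer]
Visit queue; enqueue core, edge, store → queue [broker, mesh, proxy, relay, shard, peer, core, edge, store]
Visit broker → queue [mesh, proxy, relay, shard, peer, core, edge, store]
Visit mesh → queue [proxy, relay, shard, peer, core, edge, store]
Visit proxy; enqueue ingest → queue [relay, shard, peer, core, edge, store, ingest]
Visit relay → queue [shard, peer, core, edge, store, ingest]
Visit shard → queue [peer, core, edge, store, ingest]
Visit peer → queue [core, edge, store, ingest]
Visit core → queue [edge, store, ingest]
Visit edge → queue [store, ingest]
Visit store → queue [ingest]
Visit ingest → queue []

hub, back, leaf, queue, broker, mesh, proxy, relay, shard, peer, core, edge, store, ingest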